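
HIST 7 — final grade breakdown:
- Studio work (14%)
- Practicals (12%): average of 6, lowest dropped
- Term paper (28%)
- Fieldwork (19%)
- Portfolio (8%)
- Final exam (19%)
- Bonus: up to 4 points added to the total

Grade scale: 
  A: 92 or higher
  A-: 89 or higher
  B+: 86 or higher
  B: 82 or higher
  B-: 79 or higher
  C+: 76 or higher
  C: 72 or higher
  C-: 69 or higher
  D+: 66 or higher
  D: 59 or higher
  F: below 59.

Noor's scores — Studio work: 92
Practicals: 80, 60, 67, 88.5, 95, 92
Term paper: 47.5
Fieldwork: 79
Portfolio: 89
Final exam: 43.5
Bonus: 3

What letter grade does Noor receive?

Practicals: drop 60 → average of remaining 5 = 422.5/5 = 84.5
Weighted total:
  Studio work 92 × 0.14 = 12.88
  Practicals 84.5 × 0.12 = 10.14
  Term paper 47.5 × 0.28 = 13.3
  Fieldwork 79 × 0.19 = 15.01
  Portfolio 89 × 0.08 = 7.12
  Final exam 43.5 × 0.19 = 8.265
Sum = 66.715
Bonus: 66.715 + 3 = 69.715
69.715 is ≥ 69 and < 72 → C-

C-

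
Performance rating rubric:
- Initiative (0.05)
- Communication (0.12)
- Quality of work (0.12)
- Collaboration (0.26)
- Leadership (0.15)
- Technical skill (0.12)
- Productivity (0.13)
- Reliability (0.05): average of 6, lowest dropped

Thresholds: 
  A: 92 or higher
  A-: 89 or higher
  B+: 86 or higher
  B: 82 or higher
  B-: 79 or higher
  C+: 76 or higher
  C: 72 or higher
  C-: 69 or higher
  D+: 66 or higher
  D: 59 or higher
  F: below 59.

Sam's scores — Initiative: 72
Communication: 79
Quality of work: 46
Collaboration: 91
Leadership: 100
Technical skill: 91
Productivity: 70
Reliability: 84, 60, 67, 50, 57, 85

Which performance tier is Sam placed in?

B-

Reliability: drop 50 → average of remaining 5 = 353/5 = 70.6
Weighted total:
  Initiative 72 × 0.05 = 3.6
  Communication 79 × 0.12 = 9.48
  Quality of work 46 × 0.12 = 5.52
  Collaboration 91 × 0.26 = 23.66
  Leadership 100 × 0.15 = 15
  Technical skill 91 × 0.12 = 10.92
  Productivity 70 × 0.13 = 9.1
  Reliability 70.6 × 0.05 = 3.53
Sum = 80.81
80.81 is ≥ 79 and < 82 → B-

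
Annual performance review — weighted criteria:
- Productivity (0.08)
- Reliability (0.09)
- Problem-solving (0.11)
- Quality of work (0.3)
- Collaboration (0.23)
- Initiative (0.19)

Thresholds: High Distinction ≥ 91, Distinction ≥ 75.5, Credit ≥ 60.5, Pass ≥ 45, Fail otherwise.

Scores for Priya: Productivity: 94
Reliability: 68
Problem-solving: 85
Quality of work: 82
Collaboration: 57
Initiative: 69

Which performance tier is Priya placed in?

Weighted total:
  Productivity 94 × 0.08 = 7.52
  Reliability 68 × 0.09 = 6.12
  Problem-solving 85 × 0.11 = 9.35
  Quality of work 82 × 0.3 = 24.6
  Collaboration 57 × 0.23 = 13.11
  Initiative 69 × 0.19 = 13.11
Sum = 73.81
73.81 is ≥ 60.5 and < 75.5 → Credit

Credit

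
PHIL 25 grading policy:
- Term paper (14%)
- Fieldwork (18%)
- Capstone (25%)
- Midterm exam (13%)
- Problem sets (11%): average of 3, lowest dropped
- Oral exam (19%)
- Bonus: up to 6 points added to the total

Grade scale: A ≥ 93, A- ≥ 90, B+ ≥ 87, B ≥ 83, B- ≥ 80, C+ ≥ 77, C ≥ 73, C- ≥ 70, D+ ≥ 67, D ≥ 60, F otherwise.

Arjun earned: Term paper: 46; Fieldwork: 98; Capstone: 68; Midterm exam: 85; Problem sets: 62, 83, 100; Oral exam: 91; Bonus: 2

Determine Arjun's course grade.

Problem sets: drop 62 → average of remaining 2 = 183/2 = 91.5
Weighted total:
  Term paper 46 × 0.14 = 6.44
  Fieldwork 98 × 0.18 = 17.64
  Capstone 68 × 0.25 = 17
  Midterm exam 85 × 0.13 = 11.05
  Problem sets 91.5 × 0.11 = 10.065
  Oral exam 91 × 0.19 = 17.29
Sum = 79.485
Bonus: 79.485 + 2 = 81.485
81.485 is ≥ 80 and < 83 → B-

B-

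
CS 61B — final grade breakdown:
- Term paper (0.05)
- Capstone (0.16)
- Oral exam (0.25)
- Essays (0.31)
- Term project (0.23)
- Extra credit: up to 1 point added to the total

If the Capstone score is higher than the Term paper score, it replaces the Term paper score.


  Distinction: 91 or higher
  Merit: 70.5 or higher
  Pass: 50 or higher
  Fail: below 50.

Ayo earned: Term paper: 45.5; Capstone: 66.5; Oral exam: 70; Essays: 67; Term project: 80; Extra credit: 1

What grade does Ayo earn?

Merit

Capstone (66.5) > Term paper (45.5), so Term paper counts as 66.5.
Weighted total:
  Term paper 66.5 × 0.05 = 3.325
  Capstone 66.5 × 0.16 = 10.64
  Oral exam 70 × 0.25 = 17.5
  Essays 67 × 0.31 = 20.77
  Term project 80 × 0.23 = 18.4
Sum = 70.635
Extra credit: 70.635 + 1 = 71.635
71.635 is ≥ 70.5 and < 91 → Merit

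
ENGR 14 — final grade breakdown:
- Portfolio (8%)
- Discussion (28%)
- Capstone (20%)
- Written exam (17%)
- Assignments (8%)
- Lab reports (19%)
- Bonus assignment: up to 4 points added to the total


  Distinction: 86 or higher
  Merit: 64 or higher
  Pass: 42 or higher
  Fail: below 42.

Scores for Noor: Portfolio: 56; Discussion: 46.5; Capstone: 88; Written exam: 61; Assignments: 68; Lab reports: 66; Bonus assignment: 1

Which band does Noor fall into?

Merit

Weighted total:
  Portfolio 56 × 0.08 = 4.48
  Discussion 46.5 × 0.28 = 13.02
  Capstone 88 × 0.2 = 17.6
  Written exam 61 × 0.17 = 10.37
  Assignments 68 × 0.08 = 5.44
  Lab reports 66 × 0.19 = 12.54
Sum = 63.45
Bonus assignment: 63.45 + 1 = 64.45
64.45 is ≥ 64 and < 86 → Merit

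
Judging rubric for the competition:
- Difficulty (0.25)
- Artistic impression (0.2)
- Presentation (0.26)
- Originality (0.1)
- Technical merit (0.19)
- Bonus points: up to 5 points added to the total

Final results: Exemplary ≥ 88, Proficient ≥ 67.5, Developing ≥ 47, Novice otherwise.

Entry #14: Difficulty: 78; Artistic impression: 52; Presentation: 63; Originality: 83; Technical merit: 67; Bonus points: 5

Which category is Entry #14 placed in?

Proficient

Weighted total:
  Difficulty 78 × 0.25 = 19.5
  Artistic impression 52 × 0.2 = 10.4
  Presentation 63 × 0.26 = 16.38
  Originality 83 × 0.1 = 8.3
  Technical merit 67 × 0.19 = 12.73
Sum = 67.31
Bonus points: 67.31 + 5 = 72.31
72.31 is ≥ 67.5 and < 88 → Proficient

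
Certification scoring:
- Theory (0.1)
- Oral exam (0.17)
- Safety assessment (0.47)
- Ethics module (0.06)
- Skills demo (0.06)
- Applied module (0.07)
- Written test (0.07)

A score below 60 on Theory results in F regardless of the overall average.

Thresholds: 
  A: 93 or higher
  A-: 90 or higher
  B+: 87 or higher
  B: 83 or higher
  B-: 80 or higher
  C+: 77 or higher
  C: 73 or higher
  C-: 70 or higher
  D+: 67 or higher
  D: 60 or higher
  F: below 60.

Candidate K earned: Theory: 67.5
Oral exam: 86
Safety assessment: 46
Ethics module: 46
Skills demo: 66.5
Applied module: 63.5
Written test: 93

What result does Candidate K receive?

Theory score 67.5 ≥ 60: minimum met.
Weighted total:
  Theory 67.5 × 0.1 = 6.75
  Oral exam 86 × 0.17 = 14.62
  Safety assessment 46 × 0.47 = 21.62
  Ethics module 46 × 0.06 = 2.76
  Skills demo 66.5 × 0.06 = 3.99
  Applied module 63.5 × 0.07 = 4.445
  Written test 93 × 0.07 = 6.51
Sum = 60.695
60.695 is ≥ 60 and < 67 → D

D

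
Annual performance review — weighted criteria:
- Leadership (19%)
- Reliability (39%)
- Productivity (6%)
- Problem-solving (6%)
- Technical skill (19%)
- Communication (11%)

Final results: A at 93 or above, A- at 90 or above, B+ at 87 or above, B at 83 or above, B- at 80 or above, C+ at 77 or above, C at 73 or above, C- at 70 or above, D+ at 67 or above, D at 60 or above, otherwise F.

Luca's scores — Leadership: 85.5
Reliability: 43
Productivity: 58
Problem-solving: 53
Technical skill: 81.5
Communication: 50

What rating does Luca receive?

Weighted total:
  Leadership 85.5 × 0.19 = 16.245
  Reliability 43 × 0.39 = 16.77
  Productivity 58 × 0.06 = 3.48
  Problem-solving 53 × 0.06 = 3.18
  Technical skill 81.5 × 0.19 = 15.485
  Communication 50 × 0.11 = 5.5
Sum = 60.66
60.66 is ≥ 60 and < 67 → D

D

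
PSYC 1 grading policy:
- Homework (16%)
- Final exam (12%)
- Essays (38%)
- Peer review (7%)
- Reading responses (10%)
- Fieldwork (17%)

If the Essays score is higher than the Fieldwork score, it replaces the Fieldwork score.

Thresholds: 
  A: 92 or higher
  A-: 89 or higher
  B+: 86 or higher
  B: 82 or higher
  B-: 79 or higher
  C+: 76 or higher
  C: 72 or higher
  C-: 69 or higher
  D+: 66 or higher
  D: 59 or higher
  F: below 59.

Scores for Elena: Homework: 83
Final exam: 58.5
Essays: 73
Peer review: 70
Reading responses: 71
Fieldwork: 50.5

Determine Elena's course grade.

C

Essays (73) > Fieldwork (50.5), so Fieldwork counts as 73.
Weighted total:
  Homework 83 × 0.16 = 13.28
  Final exam 58.5 × 0.12 = 7.02
  Essays 73 × 0.38 = 27.74
  Peer review 70 × 0.07 = 4.9
  Reading responses 71 × 0.1 = 7.1
  Fieldwork 73 × 0.17 = 12.41
Sum = 72.45
72.45 is ≥ 72 and < 76 → C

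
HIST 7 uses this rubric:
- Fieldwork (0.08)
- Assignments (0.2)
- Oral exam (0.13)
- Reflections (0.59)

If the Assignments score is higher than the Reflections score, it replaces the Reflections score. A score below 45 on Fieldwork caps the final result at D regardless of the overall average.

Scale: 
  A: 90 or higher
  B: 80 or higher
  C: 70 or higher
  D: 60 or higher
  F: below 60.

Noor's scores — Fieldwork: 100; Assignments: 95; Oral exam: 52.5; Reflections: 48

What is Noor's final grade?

Assignments (95) > Reflections (48), so Reflections counts as 95.
Fieldwork score 100 ≥ 45: minimum met.
Weighted total:
  Fieldwork 100 × 0.08 = 8
  Assignments 95 × 0.2 = 19
  Oral exam 52.5 × 0.13 = 6.825
  Reflections 95 × 0.59 = 56.05
Sum = 89.875
89.875 is ≥ 80 and < 90 → B

B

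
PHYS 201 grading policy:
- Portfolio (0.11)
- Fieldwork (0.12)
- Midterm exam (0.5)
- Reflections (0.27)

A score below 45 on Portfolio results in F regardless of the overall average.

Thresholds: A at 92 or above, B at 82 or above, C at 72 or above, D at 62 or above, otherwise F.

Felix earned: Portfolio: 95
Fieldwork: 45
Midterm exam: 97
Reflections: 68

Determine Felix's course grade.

B

Portfolio score 95 ≥ 45: minimum met.
Weighted total:
  Portfolio 95 × 0.11 = 10.45
  Fieldwork 45 × 0.12 = 5.4
  Midterm exam 97 × 0.5 = 48.5
  Reflections 68 × 0.27 = 18.36
Sum = 82.71
82.71 is ≥ 82 and < 92 → B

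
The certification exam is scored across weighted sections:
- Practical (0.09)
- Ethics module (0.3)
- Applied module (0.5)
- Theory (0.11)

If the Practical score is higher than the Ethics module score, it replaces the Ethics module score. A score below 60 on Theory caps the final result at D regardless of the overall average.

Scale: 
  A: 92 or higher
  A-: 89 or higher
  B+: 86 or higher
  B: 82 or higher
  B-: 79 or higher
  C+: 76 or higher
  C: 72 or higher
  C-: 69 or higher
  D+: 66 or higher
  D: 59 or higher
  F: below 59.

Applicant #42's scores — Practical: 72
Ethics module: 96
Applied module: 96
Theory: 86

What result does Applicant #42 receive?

Practical (72) ≤ Ethics module (96), so Ethics module stays at 96.
Theory score 86 ≥ 60: minimum met.
Weighted total:
  Practical 72 × 0.09 = 6.48
  Ethics module 96 × 0.3 = 28.8
  Applied module 96 × 0.5 = 48
  Theory 86 × 0.11 = 9.46
Sum = 92.74
92.74 ≥ 92 → A

A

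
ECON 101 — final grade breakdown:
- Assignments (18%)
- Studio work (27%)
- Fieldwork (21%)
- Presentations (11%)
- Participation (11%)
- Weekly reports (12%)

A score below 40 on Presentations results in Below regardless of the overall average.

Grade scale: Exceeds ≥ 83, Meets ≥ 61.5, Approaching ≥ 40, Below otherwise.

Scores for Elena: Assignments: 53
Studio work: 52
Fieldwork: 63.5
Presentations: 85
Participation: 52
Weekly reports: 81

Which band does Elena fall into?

Presentations score 85 ≥ 40: minimum met.
Weighted total:
  Assignments 53 × 0.18 = 9.54
  Studio work 52 × 0.27 = 14.04
  Fieldwork 63.5 × 0.21 = 13.335
  Presentations 85 × 0.11 = 9.35
  Participation 52 × 0.11 = 5.72
  Weekly reports 81 × 0.12 = 9.72
Sum = 61.705
61.705 is ≥ 61.5 and < 83 → Meets

Meets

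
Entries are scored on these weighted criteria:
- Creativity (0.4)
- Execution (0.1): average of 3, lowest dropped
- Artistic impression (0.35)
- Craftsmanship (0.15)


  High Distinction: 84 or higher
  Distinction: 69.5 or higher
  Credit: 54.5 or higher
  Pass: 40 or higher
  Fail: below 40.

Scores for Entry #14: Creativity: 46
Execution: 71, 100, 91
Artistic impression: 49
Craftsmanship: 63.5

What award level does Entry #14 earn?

Credit

Execution: drop 71 → average of remaining 2 = 191/2 = 95.5
Weighted total:
  Creativity 46 × 0.4 = 18.4
  Execution 95.5 × 0.1 = 9.55
  Artistic impression 49 × 0.35 = 17.15
  Craftsmanship 63.5 × 0.15 = 9.525
Sum = 54.625
54.625 is ≥ 54.5 and < 69.5 → Credit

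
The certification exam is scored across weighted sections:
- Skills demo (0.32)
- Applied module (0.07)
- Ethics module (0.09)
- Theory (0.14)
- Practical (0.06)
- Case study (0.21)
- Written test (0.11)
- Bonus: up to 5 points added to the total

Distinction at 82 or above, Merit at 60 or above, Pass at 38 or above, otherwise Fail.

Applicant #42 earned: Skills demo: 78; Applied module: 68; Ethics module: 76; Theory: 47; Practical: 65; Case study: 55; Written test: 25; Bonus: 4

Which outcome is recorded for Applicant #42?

Merit

Weighted total:
  Skills demo 78 × 0.32 = 24.96
  Applied module 68 × 0.07 = 4.76
  Ethics module 76 × 0.09 = 6.84
  Theory 47 × 0.14 = 6.58
  Practical 65 × 0.06 = 3.9
  Case study 55 × 0.21 = 11.55
  Written test 25 × 0.11 = 2.75
Sum = 61.34
Bonus: 61.34 + 4 = 65.34
65.34 is ≥ 60 and < 82 → Merit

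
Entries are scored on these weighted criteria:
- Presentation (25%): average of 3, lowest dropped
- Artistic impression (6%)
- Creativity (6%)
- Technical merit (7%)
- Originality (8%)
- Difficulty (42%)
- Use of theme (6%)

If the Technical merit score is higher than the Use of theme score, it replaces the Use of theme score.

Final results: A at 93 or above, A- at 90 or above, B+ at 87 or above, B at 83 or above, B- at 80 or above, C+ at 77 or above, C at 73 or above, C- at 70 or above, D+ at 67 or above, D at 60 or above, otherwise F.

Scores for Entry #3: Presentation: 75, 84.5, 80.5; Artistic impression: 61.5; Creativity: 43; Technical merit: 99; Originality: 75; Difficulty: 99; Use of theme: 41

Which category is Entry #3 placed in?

B+

Presentation: drop 75 → average of remaining 2 = 165/2 = 82.5
Technical merit (99) > Use of theme (41), so Use of theme counts as 99.
Weighted total:
  Presentation 82.5 × 0.25 = 20.625
  Artistic impression 61.5 × 0.06 = 3.69
  Creativity 43 × 0.06 = 2.58
  Technical merit 99 × 0.07 = 6.93
  Originality 75 × 0.08 = 6
  Difficulty 99 × 0.42 = 41.58
  Use of theme 99 × 0.06 = 5.94
Sum = 87.345
87.345 is ≥ 87 and < 90 → B+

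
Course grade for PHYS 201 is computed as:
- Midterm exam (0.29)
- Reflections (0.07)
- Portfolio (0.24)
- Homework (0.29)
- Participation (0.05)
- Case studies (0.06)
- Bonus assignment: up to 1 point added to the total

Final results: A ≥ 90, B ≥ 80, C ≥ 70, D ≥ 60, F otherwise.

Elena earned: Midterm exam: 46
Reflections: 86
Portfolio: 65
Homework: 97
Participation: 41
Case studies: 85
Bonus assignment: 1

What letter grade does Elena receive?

Weighted total:
  Midterm exam 46 × 0.29 = 13.34
  Reflections 86 × 0.07 = 6.02
  Portfolio 65 × 0.24 = 15.6
  Homework 97 × 0.29 = 28.13
  Participation 41 × 0.05 = 2.05
  Case studies 85 × 0.06 = 5.1
Sum = 70.24
Bonus assignment: 70.24 + 1 = 71.24
71.24 is ≥ 70 and < 80 → C

C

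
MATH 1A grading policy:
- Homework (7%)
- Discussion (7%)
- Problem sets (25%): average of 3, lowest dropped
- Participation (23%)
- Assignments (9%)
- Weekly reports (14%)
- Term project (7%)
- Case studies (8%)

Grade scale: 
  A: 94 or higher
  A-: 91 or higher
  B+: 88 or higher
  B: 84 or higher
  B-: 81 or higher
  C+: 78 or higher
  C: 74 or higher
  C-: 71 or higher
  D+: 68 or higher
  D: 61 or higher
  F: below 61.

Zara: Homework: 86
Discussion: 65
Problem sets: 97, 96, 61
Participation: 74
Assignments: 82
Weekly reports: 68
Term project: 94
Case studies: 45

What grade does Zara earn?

C+

Problem sets: drop 61 → average of remaining 2 = 193/2 = 96.5
Weighted total:
  Homework 86 × 0.07 = 6.02
  Discussion 65 × 0.07 = 4.55
  Problem sets 96.5 × 0.25 = 24.125
  Participation 74 × 0.23 = 17.02
  Assignments 82 × 0.09 = 7.38
  Weekly reports 68 × 0.14 = 9.52
  Term project 94 × 0.07 = 6.58
  Case studies 45 × 0.08 = 3.6
Sum = 78.795
78.795 is ≥ 78 and < 81 → C+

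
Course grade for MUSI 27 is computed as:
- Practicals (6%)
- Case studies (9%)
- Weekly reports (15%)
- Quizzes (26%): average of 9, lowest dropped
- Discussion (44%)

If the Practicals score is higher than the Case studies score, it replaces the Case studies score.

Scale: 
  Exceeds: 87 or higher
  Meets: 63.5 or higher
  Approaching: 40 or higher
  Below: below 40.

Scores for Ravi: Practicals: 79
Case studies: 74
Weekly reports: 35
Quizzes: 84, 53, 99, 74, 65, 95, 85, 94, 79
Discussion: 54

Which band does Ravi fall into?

Quizzes: drop 53 → average of remaining 8 = 675/8 = 84.375
Practicals (79) > Case studies (74), so Case studies counts as 79.
Weighted total:
  Practicals 79 × 0.06 = 4.74
  Case studies 79 × 0.09 = 7.11
  Weekly reports 35 × 0.15 = 5.25
  Quizzes 84.375 × 0.26 = 21.9375
  Discussion 54 × 0.44 = 23.76
Sum = 62.7975
62.7975 is ≥ 40 and < 63.5 → Approaching

Approaching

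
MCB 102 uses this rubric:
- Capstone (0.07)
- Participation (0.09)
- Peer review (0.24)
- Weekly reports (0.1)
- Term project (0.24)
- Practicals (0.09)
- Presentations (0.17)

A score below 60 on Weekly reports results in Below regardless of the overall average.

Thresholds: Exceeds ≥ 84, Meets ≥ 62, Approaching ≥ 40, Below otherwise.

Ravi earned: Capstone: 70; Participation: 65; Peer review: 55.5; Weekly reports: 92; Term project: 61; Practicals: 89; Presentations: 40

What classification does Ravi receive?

Meets

Weekly reports score 92 ≥ 60: minimum met.
Weighted total:
  Capstone 70 × 0.07 = 4.9
  Participation 65 × 0.09 = 5.85
  Peer review 55.5 × 0.24 = 13.32
  Weekly reports 92 × 0.1 = 9.2
  Term project 61 × 0.24 = 14.64
  Practicals 89 × 0.09 = 8.01
  Presentations 40 × 0.17 = 6.8
Sum = 62.72
62.72 is ≥ 62 and < 84 → Meets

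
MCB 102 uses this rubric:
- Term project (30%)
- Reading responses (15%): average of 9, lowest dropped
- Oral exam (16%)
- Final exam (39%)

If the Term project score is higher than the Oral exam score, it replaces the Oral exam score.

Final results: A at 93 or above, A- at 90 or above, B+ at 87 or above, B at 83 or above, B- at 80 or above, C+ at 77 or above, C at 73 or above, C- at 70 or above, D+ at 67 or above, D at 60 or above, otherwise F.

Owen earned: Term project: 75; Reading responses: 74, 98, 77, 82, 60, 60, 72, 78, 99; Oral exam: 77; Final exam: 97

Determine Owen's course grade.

Reading responses: drop 60 → average of remaining 8 = 640/8 = 80
Term project (75) ≤ Oral exam (77), so Oral exam stays at 77.
Weighted total:
  Term project 75 × 0.3 = 22.5
  Reading responses 80 × 0.15 = 12
  Oral exam 77 × 0.16 = 12.32
  Final exam 97 × 0.39 = 37.83
Sum = 84.65
84.65 is ≥ 83 and < 87 → B

B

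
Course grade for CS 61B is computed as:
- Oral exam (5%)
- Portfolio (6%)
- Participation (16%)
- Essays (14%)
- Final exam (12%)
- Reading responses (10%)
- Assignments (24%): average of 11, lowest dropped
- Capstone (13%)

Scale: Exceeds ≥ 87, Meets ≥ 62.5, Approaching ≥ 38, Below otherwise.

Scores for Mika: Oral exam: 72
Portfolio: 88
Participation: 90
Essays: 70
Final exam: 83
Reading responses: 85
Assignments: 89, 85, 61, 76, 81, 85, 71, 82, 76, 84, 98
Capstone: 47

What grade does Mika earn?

Assignments: drop 61 → average of remaining 10 = 827/10 = 82.7
Weighted total:
  Oral exam 72 × 0.05 = 3.6
  Portfolio 88 × 0.06 = 5.28
  Participation 90 × 0.16 = 14.4
  Essays 70 × 0.14 = 9.8
  Final exam 83 × 0.12 = 9.96
  Reading responses 85 × 0.1 = 8.5
  Assignments 82.7 × 0.24 = 19.848
  Capstone 47 × 0.13 = 6.11
Sum = 77.498
77.498 is ≥ 62.5 and < 87 → Meets

Meets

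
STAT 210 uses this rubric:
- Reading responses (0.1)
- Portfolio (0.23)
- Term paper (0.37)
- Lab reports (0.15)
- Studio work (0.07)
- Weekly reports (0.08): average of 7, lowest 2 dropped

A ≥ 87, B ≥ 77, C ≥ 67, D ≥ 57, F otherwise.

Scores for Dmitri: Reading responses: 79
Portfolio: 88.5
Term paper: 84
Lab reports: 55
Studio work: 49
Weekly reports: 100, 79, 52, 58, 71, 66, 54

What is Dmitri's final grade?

C

Weekly reports: drop 52, 54 → average of remaining 5 = 374/5 = 74.8
Weighted total:
  Reading responses 79 × 0.1 = 7.9
  Portfolio 88.5 × 0.23 = 20.355
  Term paper 84 × 0.37 = 31.08
  Lab reports 55 × 0.15 = 8.25
  Studio work 49 × 0.07 = 3.43
  Weekly reports 74.8 × 0.08 = 5.984
Sum = 76.999
76.999 is ≥ 67 and < 77 → C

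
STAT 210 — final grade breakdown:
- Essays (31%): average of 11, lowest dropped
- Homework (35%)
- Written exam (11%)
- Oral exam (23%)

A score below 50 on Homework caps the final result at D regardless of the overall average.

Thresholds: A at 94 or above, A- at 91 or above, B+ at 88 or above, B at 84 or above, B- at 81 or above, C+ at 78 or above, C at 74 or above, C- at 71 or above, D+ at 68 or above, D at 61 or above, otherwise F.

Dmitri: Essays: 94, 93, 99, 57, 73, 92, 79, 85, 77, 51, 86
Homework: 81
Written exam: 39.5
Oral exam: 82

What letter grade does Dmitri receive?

Essays: drop 51 → average of remaining 10 = 835/10 = 83.5
Homework score 81 ≥ 50: minimum met.
Weighted total:
  Essays 83.5 × 0.31 = 25.885
  Homework 81 × 0.35 = 28.35
  Written exam 39.5 × 0.11 = 4.345
  Oral exam 82 × 0.23 = 18.86
Sum = 77.44
77.44 is ≥ 74 and < 78 → C

C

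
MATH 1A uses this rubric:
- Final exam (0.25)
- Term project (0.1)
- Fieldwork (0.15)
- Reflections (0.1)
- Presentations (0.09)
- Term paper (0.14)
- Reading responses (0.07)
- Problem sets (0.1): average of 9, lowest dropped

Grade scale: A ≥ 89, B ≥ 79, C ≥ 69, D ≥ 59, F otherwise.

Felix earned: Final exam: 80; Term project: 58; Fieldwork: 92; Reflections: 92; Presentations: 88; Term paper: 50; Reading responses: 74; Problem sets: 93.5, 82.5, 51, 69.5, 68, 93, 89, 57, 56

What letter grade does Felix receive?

Problem sets: drop 51 → average of remaining 8 = 608.5/8 = 76.0625
Weighted total:
  Final exam 80 × 0.25 = 20
  Term project 58 × 0.1 = 5.8
  Fieldwork 92 × 0.15 = 13.8
  Reflections 92 × 0.1 = 9.2
  Presentations 88 × 0.09 = 7.92
  Term paper 50 × 0.14 = 7
  Reading responses 74 × 0.07 = 5.18
  Problem sets 76.0625 × 0.1 = 7.60625
Sum = 76.50625
76.50625 is ≥ 69 and < 79 → C

C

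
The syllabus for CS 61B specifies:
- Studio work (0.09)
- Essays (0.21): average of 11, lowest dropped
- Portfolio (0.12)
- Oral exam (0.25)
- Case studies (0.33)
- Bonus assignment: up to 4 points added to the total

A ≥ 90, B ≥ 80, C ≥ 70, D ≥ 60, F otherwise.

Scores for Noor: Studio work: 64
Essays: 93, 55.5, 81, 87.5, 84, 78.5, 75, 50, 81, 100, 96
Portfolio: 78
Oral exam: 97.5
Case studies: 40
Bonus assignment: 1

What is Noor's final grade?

Essays: drop 50 → average of remaining 10 = 831.5/10 = 83.15
Weighted total:
  Studio work 64 × 0.09 = 5.76
  Essays 83.15 × 0.21 = 17.4615
  Portfolio 78 × 0.12 = 9.36
  Oral exam 97.5 × 0.25 = 24.375
  Case studies 40 × 0.33 = 13.2
Sum = 70.1565
Bonus assignment: 70.1565 + 1 = 71.1565
71.1565 is ≥ 70 and < 80 → C

C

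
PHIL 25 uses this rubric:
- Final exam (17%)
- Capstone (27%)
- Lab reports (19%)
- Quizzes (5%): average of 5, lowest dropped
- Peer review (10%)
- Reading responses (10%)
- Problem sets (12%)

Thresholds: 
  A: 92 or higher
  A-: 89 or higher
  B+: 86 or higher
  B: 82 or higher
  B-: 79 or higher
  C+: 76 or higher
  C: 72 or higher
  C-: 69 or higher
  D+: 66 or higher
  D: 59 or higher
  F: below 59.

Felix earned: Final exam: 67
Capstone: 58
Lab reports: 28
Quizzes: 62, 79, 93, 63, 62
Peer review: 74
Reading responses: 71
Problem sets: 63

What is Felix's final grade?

F

Quizzes: drop 62 → average of remaining 4 = 297/4 = 74.25
Weighted total:
  Final exam 67 × 0.17 = 11.39
  Capstone 58 × 0.27 = 15.66
  Lab reports 28 × 0.19 = 5.32
  Quizzes 74.25 × 0.05 = 3.7125
  Peer review 74 × 0.1 = 7.4
  Reading responses 71 × 0.1 = 7.1
  Problem sets 63 × 0.12 = 7.56
Sum = 58.1425
58.1425 < 59 → F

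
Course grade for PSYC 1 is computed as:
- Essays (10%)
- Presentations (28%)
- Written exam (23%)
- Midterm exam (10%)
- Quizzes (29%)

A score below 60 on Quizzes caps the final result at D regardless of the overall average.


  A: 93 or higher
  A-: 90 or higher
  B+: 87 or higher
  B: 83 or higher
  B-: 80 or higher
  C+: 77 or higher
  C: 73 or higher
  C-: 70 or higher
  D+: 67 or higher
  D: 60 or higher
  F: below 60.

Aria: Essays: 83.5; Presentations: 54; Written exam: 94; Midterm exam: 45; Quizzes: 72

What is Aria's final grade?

Quizzes score 72 ≥ 60: minimum met.
Weighted total:
  Essays 83.5 × 0.1 = 8.35
  Presentations 54 × 0.28 = 15.12
  Written exam 94 × 0.23 = 21.62
  Midterm exam 45 × 0.1 = 4.5
  Quizzes 72 × 0.29 = 20.88
Sum = 70.47
70.47 is ≥ 70 and < 73 → C-

C-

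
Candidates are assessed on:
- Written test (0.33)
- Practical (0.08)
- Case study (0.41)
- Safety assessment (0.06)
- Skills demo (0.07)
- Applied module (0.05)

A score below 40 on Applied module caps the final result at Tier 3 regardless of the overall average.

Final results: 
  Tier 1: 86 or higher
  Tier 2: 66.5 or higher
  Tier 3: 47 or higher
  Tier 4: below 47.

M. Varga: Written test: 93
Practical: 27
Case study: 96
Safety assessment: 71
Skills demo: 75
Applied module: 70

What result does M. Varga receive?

Tier 2

Applied module score 70 ≥ 40: minimum met.
Weighted total:
  Written test 93 × 0.33 = 30.69
  Practical 27 × 0.08 = 2.16
  Case study 96 × 0.41 = 39.36
  Safety assessment 71 × 0.06 = 4.26
  Skills demo 75 × 0.07 = 5.25
  Applied module 70 × 0.05 = 3.5
Sum = 85.22
85.22 is ≥ 66.5 and < 86 → Tier 2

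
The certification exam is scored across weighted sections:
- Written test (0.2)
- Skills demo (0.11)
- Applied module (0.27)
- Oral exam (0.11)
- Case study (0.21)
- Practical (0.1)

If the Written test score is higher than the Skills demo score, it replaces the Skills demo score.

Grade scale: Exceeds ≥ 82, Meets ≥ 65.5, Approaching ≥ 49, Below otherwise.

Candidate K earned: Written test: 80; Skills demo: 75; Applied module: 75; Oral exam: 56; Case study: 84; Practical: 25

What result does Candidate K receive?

Meets

Written test (80) > Skills demo (75), so Skills demo counts as 80.
Weighted total:
  Written test 80 × 0.2 = 16
  Skills demo 80 × 0.11 = 8.8
  Applied module 75 × 0.27 = 20.25
  Oral exam 56 × 0.11 = 6.16
  Case study 84 × 0.21 = 17.64
  Practical 25 × 0.1 = 2.5
Sum = 71.35
71.35 is ≥ 65.5 and < 82 → Meets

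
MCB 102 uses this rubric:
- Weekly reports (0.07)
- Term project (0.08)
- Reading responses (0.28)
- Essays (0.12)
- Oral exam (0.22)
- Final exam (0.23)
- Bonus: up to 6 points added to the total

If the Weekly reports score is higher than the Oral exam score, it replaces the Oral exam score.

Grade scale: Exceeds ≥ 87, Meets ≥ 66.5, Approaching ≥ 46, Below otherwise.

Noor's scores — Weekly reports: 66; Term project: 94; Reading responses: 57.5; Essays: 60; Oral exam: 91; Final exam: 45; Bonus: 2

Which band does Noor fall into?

Meets

Weekly reports (66) ≤ Oral exam (91), so Oral exam stays at 91.
Weighted total:
  Weekly reports 66 × 0.07 = 4.62
  Term project 94 × 0.08 = 7.52
  Reading responses 57.5 × 0.28 = 16.1
  Essays 60 × 0.12 = 7.2
  Oral exam 91 × 0.22 = 20.02
  Final exam 45 × 0.23 = 10.35
Sum = 65.81
Bonus: 65.81 + 2 = 67.81
67.81 is ≥ 66.5 and < 87 → Meets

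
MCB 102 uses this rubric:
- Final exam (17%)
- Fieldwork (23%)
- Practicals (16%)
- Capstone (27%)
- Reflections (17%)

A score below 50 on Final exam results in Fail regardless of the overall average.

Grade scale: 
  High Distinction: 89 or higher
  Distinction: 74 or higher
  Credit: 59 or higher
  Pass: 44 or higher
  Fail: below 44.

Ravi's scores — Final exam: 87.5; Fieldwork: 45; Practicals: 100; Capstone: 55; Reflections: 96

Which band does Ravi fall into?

Credit

Final exam score 87.5 ≥ 50: minimum met.
Weighted total:
  Final exam 87.5 × 0.17 = 14.875
  Fieldwork 45 × 0.23 = 10.35
  Practicals 100 × 0.16 = 16
  Capstone 55 × 0.27 = 14.85
  Reflections 96 × 0.17 = 16.32
Sum = 72.395
72.395 is ≥ 59 and < 74 → Credit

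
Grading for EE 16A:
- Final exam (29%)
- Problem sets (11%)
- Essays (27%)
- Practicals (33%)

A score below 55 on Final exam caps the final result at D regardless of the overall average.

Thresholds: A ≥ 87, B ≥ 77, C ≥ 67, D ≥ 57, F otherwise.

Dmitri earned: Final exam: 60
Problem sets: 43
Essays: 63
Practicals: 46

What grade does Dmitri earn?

Final exam score 60 ≥ 55: minimum met.
Weighted total:
  Final exam 60 × 0.29 = 17.4
  Problem sets 43 × 0.11 = 4.73
  Essays 63 × 0.27 = 17.01
  Practicals 46 × 0.33 = 15.18
Sum = 54.32
54.32 < 57 → F

F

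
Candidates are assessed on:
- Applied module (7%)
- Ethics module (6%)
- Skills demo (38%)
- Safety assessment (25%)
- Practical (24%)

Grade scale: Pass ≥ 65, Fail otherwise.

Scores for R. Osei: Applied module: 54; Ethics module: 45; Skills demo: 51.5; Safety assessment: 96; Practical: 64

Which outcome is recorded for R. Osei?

Pass

Weighted total:
  Applied module 54 × 0.07 = 3.78
  Ethics module 45 × 0.06 = 2.7
  Skills demo 51.5 × 0.38 = 19.57
  Safety assessment 96 × 0.25 = 24
  Practical 64 × 0.24 = 15.36
Sum = 65.41
65.41 ≥ 65 → Pass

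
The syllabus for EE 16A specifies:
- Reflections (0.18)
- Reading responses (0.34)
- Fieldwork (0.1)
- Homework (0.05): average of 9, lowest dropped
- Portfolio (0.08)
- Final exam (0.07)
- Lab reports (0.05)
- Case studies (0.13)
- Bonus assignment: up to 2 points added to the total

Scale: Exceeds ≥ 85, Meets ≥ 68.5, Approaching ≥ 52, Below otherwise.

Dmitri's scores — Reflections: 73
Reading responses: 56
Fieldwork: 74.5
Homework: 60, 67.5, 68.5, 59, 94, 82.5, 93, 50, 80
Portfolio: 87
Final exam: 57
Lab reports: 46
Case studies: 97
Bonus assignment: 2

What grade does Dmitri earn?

Meets

Homework: drop 50 → average of remaining 8 = 604.5/8 = 75.5625
Weighted total:
  Reflections 73 × 0.18 = 13.14
  Reading responses 56 × 0.34 = 19.04
  Fieldwork 74.5 × 0.1 = 7.45
  Homework 75.5625 × 0.05 = 3.778125
  Portfolio 87 × 0.08 = 6.96
  Final exam 57 × 0.07 = 3.99
  Lab reports 46 × 0.05 = 2.3
  Case studies 97 × 0.13 = 12.61
Sum = 69.268125
Bonus assignment: 69.268125 + 2 = 71.268125
71.268125 is ≥ 68.5 and < 85 → Meets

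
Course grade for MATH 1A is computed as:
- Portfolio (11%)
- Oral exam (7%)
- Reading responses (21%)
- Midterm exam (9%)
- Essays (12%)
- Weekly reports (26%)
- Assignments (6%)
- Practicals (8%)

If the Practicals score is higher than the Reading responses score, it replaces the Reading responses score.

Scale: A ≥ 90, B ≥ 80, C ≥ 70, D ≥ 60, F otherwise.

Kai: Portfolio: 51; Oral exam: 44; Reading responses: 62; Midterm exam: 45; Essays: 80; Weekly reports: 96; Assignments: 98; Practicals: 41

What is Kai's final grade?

D

Practicals (41) ≤ Reading responses (62), so Reading responses stays at 62.
Weighted total:
  Portfolio 51 × 0.11 = 5.61
  Oral exam 44 × 0.07 = 3.08
  Reading responses 62 × 0.21 = 13.02
  Midterm exam 45 × 0.09 = 4.05
  Essays 80 × 0.12 = 9.6
  Weekly reports 96 × 0.26 = 24.96
  Assignments 98 × 0.06 = 5.88
  Practicals 41 × 0.08 = 3.28
Sum = 69.48
69.48 is ≥ 60 and < 70 → D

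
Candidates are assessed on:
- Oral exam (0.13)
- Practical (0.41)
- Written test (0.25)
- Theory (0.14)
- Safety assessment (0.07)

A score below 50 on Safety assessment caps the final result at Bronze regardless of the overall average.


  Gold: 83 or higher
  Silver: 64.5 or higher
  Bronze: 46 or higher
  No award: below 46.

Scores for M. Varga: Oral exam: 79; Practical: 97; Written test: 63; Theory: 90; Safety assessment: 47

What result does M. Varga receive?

Safety assessment score 47 < 50: minimum not met.
Weighted total:
  Oral exam 79 × 0.13 = 10.27
  Practical 97 × 0.41 = 39.77
  Written test 63 × 0.25 = 15.75
  Theory 90 × 0.14 = 12.6
  Safety assessment 47 × 0.07 = 3.29
Sum = 81.68
81.68 would be Silver; cap at Bronze applies → Bronze.

Bronze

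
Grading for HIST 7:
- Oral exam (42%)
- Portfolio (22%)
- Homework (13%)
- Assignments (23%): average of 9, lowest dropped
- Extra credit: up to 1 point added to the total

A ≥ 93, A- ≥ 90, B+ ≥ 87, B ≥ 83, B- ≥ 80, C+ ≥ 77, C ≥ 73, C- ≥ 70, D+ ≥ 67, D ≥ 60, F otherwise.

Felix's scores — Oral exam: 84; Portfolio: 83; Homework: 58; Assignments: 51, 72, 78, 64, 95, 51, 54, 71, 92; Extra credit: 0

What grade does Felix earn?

C+

Assignments: drop 51 → average of remaining 8 = 577/8 = 72.125
Weighted total:
  Oral exam 84 × 0.42 = 35.28
  Portfolio 83 × 0.22 = 18.26
  Homework 58 × 0.13 = 7.54
  Assignments 72.125 × 0.23 = 16.58875
Sum = 77.66875
Extra credit: 77.66875 + 0 = 77.66875
77.66875 is ≥ 77 and < 80 → C+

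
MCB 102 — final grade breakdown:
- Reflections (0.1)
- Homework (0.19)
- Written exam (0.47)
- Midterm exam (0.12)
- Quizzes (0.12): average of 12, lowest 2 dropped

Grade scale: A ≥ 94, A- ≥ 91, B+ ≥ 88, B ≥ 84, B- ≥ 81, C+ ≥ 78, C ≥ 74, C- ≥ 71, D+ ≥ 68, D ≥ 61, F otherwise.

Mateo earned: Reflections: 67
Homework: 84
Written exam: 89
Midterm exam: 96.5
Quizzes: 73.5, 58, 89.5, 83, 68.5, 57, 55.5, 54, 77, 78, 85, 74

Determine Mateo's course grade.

B

Quizzes: drop 54, 55.5 → average of remaining 10 = 743.5/10 = 74.35
Weighted total:
  Reflections 67 × 0.1 = 6.7
  Homework 84 × 0.19 = 15.96
  Written exam 89 × 0.47 = 41.83
  Midterm exam 96.5 × 0.12 = 11.58
  Quizzes 74.35 × 0.12 = 8.922
Sum = 84.992
84.992 is ≥ 84 and < 88 → B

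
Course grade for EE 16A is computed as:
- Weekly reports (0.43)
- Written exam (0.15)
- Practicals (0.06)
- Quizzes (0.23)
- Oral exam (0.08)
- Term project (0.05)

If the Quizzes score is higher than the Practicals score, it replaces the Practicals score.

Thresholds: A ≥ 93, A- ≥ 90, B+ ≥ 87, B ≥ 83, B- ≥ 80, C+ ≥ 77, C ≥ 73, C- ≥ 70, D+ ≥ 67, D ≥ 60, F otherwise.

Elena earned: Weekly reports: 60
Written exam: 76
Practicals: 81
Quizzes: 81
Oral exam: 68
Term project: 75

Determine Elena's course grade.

Quizzes (81) ≤ Practicals (81), so Practicals stays at 81.
Weighted total:
  Weekly reports 60 × 0.43 = 25.8
  Written exam 76 × 0.15 = 11.4
  Practicals 81 × 0.06 = 4.86
  Quizzes 81 × 0.23 = 18.63
  Oral exam 68 × 0.08 = 5.44
  Term project 75 × 0.05 = 3.75
Sum = 69.88
69.88 is ≥ 67 and < 70 → D+

D+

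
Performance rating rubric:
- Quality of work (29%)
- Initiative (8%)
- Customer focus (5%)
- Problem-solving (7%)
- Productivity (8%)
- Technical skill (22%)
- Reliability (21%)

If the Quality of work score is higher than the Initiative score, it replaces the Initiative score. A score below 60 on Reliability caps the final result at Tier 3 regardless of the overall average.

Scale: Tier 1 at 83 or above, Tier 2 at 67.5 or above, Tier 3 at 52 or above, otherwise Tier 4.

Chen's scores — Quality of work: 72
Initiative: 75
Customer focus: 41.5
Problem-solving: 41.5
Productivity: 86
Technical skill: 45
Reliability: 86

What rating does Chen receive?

Quality of work (72) ≤ Initiative (75), so Initiative stays at 75.
Reliability score 86 ≥ 60: minimum met.
Weighted total:
  Quality of work 72 × 0.29 = 20.88
  Initiative 75 × 0.08 = 6
  Customer focus 41.5 × 0.05 = 2.075
  Problem-solving 41.5 × 0.07 = 2.905
  Productivity 86 × 0.08 = 6.88
  Technical skill 45 × 0.22 = 9.9
  Reliability 86 × 0.21 = 18.06
Sum = 66.7
66.7 is ≥ 52 and < 67.5 → Tier 3

Tier 3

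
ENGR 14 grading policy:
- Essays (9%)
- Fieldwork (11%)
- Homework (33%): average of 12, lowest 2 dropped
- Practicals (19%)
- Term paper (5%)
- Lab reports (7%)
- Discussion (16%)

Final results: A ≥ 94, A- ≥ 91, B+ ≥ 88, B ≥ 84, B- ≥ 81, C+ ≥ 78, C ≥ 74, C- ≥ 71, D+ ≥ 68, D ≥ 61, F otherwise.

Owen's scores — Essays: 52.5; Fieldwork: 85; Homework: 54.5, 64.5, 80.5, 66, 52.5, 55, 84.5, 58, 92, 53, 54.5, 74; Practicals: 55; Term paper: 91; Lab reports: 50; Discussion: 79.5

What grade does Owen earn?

Homework: drop 52.5, 53 → average of remaining 10 = 683.5/10 = 68.35
Weighted total:
  Essays 52.5 × 0.09 = 4.725
  Fieldwork 85 × 0.11 = 9.35
  Homework 68.35 × 0.33 = 22.5555
  Practicals 55 × 0.19 = 10.45
  Term paper 91 × 0.05 = 4.55
  Lab reports 50 × 0.07 = 3.5
  Discussion 79.5 × 0.16 = 12.72
Sum = 67.8505
67.8505 is ≥ 61 and < 68 → D

D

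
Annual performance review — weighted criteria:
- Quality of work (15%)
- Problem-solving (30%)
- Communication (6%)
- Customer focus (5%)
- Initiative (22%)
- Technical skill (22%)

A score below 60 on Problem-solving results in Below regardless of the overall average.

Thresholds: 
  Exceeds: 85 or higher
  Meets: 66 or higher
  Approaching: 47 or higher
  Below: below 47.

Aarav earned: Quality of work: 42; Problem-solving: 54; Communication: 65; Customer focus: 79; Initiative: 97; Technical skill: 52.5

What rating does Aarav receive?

Problem-solving score 54 < 60: minimum not met.
Weighted total:
  Quality of work 42 × 0.15 = 6.3
  Problem-solving 54 × 0.3 = 16.2
  Communication 65 × 0.06 = 3.9
  Customer focus 79 × 0.05 = 3.95
  Initiative 97 × 0.22 = 21.34
  Technical skill 52.5 × 0.22 = 11.55
Sum = 63.24
Because the Problem-solving minimum was not met, the result is Below.

Below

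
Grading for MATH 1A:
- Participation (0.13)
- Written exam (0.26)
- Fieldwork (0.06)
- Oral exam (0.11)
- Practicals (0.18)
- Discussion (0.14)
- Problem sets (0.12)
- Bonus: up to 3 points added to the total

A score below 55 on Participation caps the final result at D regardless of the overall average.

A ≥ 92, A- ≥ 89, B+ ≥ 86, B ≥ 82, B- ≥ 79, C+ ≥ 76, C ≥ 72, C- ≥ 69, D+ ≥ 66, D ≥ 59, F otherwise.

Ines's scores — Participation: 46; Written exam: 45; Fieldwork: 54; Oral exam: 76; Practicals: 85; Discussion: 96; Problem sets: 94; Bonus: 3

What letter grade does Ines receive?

D

Participation score 46 < 55: minimum not met.
Weighted total:
  Participation 46 × 0.13 = 5.98
  Written exam 45 × 0.26 = 11.7
  Fieldwork 54 × 0.06 = 3.24
  Oral exam 76 × 0.11 = 8.36
  Practicals 85 × 0.18 = 15.3
  Discussion 96 × 0.14 = 13.44
  Problem sets 94 × 0.12 = 11.28
Sum = 69.3
Bonus: 69.3 + 3 = 72.3
72.3 would be C; cap at D applies → D.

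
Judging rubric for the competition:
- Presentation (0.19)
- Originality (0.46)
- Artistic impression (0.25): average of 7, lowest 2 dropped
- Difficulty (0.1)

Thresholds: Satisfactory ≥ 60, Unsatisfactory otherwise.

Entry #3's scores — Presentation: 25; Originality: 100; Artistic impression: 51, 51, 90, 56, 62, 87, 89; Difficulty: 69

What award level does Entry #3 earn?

Satisfactory

Artistic impression: drop 51, 51 → average of remaining 5 = 384/5 = 76.8
Weighted total:
  Presentation 25 × 0.19 = 4.75
  Originality 100 × 0.46 = 46
  Artistic impression 76.8 × 0.25 = 19.2
  Difficulty 69 × 0.1 = 6.9
Sum = 76.85
76.85 ≥ 60 → Satisfactory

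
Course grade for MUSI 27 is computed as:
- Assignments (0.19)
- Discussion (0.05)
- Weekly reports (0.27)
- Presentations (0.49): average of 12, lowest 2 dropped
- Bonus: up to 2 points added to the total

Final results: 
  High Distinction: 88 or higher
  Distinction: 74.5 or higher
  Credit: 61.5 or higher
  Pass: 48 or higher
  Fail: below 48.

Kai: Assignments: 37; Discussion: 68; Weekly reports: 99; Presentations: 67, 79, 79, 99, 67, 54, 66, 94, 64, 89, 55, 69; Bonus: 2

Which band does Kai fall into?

Distinction

Presentations: drop 54, 55 → average of remaining 10 = 773/10 = 77.3
Weighted total:
  Assignments 37 × 0.19 = 7.03
  Discussion 68 × 0.05 = 3.4
  Weekly reports 99 × 0.27 = 26.73
  Presentations 77.3 × 0.49 = 37.877
Sum = 75.037
Bonus: 75.037 + 2 = 77.037
77.037 is ≥ 74.5 and < 88 → Distinction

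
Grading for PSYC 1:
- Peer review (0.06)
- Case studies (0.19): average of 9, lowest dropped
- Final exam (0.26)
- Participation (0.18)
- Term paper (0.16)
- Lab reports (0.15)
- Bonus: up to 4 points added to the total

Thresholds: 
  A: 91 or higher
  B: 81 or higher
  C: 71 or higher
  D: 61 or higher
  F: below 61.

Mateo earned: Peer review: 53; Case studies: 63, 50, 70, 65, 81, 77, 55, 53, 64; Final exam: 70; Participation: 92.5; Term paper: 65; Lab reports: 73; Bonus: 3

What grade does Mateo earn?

C

Case studies: drop 50 → average of remaining 8 = 528/8 = 66
Weighted total:
  Peer review 53 × 0.06 = 3.18
  Case studies 66 × 0.19 = 12.54
  Final exam 70 × 0.26 = 18.2
  Participation 92.5 × 0.18 = 16.65
  Term paper 65 × 0.16 = 10.4
  Lab reports 73 × 0.15 = 10.95
Sum = 71.92
Bonus: 71.92 + 3 = 74.92
74.92 is ≥ 71 and < 81 → C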